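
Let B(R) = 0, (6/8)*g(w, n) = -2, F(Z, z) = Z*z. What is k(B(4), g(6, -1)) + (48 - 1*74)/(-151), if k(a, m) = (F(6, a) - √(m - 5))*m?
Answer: 26/151 + 8*I*√69/9 ≈ 0.17219 + 7.3837*I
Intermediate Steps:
g(w, n) = -8/3 (g(w, n) = (4/3)*(-2) = -8/3)
k(a, m) = m*(-√(-5 + m) + 6*a) (k(a, m) = (6*a - √(m - 5))*m = (6*a - √(-5 + m))*m = (-√(-5 + m) + 6*a)*m = m*(-√(-5 + m) + 6*a))
k(B(4), g(6, -1)) + (48 - 1*74)/(-151) = -8*(-√(-5 - 8/3) + 6*0)/3 + (48 - 1*74)/(-151) = -8*(-√(-23/3) + 0)/3 - (48 - 74)/151 = -8*(-I*√69/3 + 0)/3 - 1/151*(-26) = -8*(-I*√69/3 + 0)/3 + 26/151 = -(-8)*I*√69/9 + 26/151 = 8*I*√69/9 + 26/151 = 26/151 + 8*I*√69/9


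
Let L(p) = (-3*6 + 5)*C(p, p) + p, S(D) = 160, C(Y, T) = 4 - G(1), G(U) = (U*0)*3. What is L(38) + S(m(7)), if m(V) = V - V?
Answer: 146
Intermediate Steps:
G(U) = 0 (G(U) = 0*3 = 0)
C(Y, T) = 4 (C(Y, T) = 4 - 1*0 = 4 + 0 = 4)
m(V) = 0
L(p) = -52 + p (L(p) = (-3*6 + 5)*4 + p = (-18 + 5)*4 + p = -13*4 + p = -52 + p)
L(38) + S(m(7)) = (-52 + 38) + 160 = -14 + 160 = 146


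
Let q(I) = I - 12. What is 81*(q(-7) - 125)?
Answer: -11664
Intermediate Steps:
q(I) = -12 + I
81*(q(-7) - 125) = 81*((-12 - 7) - 125) = 81*(-19 - 125) = 81*(-144) = -11664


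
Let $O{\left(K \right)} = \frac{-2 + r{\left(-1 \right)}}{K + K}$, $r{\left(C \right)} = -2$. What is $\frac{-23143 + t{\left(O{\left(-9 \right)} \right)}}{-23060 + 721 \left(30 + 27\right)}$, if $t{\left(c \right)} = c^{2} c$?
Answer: $- \frac{16871239}{13148973} \approx -1.2831$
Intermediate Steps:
$O{\left(K \right)} = - \frac{2}{K}$ ($O{\left(K \right)} = \frac{-2 - 2}{K + K} = - \frac{4}{2 K} = - 4 \frac{1}{2 K} = - \frac{2}{K}$)
$t{\left(c \right)} = c^{3}$
$\frac{-23143 + t{\left(O{\left(-9 \right)} \right)}}{-23060 + 721 \left(30 + 27\right)} = \frac{-23143 + \left(- \frac{2}{-9}\right)^{3}}{-23060 + 721 \left(30 + 27\right)} = \frac{-23143 + \left(\left(-2\right) \left(- \frac{1}{9}\right)\right)^{3}}{-23060 + 721 \cdot 57} = \frac{-23143 + \left(\frac{2}{9}\right)^{3}}{-23060 + 41097} = \frac{-23143 + \frac{8}{729}}{18037} = \left(- \frac{16871239}{729}\right) \frac{1}{18037} = - \frac{16871239}{13148973}$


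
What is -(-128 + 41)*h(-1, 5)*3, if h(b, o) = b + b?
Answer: -522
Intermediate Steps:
h(b, o) = 2*b
-(-128 + 41)*h(-1, 5)*3 = -(-128 + 41)*(2*(-1))*3 = -(-87)*(-2*3) = -(-87)*(-6) = -1*522 = -522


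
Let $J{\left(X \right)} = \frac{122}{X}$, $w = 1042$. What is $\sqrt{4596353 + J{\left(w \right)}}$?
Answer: $\frac{\sqrt{1247638686454}}{521} \approx 2143.9$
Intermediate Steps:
$\sqrt{4596353 + J{\left(w \right)}} = \sqrt{4596353 + \frac{122}{1042}} = \sqrt{4596353 + 122 \cdot \frac{1}{1042}} = \sqrt{4596353 + \frac{61}{521}} = \sqrt{\frac{2394699974}{521}} = \frac{\sqrt{1247638686454}}{521}$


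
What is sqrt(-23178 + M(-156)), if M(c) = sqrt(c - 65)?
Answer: sqrt(-23178 + I*sqrt(221)) ≈ 0.0488 + 152.24*I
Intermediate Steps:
M(c) = sqrt(-65 + c)
sqrt(-23178 + M(-156)) = sqrt(-23178 + sqrt(-65 - 156)) = sqrt(-23178 + sqrt(-221)) = sqrt(-23178 + I*sqrt(221))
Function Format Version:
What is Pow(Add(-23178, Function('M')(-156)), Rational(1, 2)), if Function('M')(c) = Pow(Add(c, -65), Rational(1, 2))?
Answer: Pow(Add(-23178, Mul(I, Pow(221, Rational(1, 2)))), Rational(1, 2)) ≈ Add(0.0488, Mul(152.24, I))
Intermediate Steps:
Function('M')(c) = Pow(Add(-65, c), Rational(1, 2))
Pow(Add(-23178, Function('M')(-156)), Rational(1, 2)) = Pow(Add(-23178, Pow(Add(-65, -156), Rational(1, 2))), Rational(1, 2)) = Pow(Add(-23178, Pow(-221, Rational(1, 2))), Rational(1, 2)) = Pow(Add(-23178, Mul(I, Pow(221, Rational(1, 2)))), Rational(1, 2))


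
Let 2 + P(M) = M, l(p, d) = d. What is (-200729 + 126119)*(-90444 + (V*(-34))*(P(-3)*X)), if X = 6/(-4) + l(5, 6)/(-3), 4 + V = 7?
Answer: 6881205690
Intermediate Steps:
P(M) = -2 + M
V = 3 (V = -4 + 7 = 3)
X = -7/2 (X = 6/(-4) + 6/(-3) = 6*(-¼) + 6*(-⅓) = -3/2 - 2 = -7/2 ≈ -3.5000)
(-200729 + 126119)*(-90444 + (V*(-34))*(P(-3)*X)) = (-200729 + 126119)*(-90444 + (3*(-34))*((-2 - 3)*(-7/2))) = -74610*(-90444 - (-510)*(-7)/2) = -74610*(-90444 - 102*35/2) = -74610*(-90444 - 1785) = -74610*(-92229) = 6881205690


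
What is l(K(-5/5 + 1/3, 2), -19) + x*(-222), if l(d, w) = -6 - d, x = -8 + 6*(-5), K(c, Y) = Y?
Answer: 8428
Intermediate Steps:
x = -38 (x = -8 - 30 = -38)
l(K(-5/5 + 1/3, 2), -19) + x*(-222) = (-6 - 1*2) - 38*(-222) = (-6 - 2) + 8436 = -8 + 8436 = 8428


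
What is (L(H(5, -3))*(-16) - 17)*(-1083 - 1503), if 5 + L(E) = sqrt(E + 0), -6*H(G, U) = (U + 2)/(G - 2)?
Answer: -162918 + 6896*sqrt(2) ≈ -1.5317e+5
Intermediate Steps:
H(G, U) = -(2 + U)/(6*(-2 + G)) (H(G, U) = -(U + 2)/(6*(G - 2)) = -(2 + U)/(6*(-2 + G)))
L(E) = -5 + sqrt(E) (L(E) = -5 + sqrt(E + 0) = -5 + sqrt(E))
(L(H(5, -3))*(-16) - 17)*(-1083 - 1503) = ((-5 + sqrt((-2 - 1*(-3))/(6*(-2 + 5))))*(-16) - 17)*(-1083 - 1503) = ((-5 + sqrt((1/6)*(-2 + 3)/3))*(-16) - 17)*(-2586) = ((-5 + sqrt((1/6)*(1/3)*1))*(-16) - 17)*(-2586) = ((-5 + sqrt(1/18))*(-16) - 17)*(-2586) = ((-5 + sqrt(2)/6)*(-16) - 17)*(-2586) = ((80 - 8*sqrt(2)/3) - 17)*(-2586) = (63 - 8*sqrt(2)/3)*(-2586) = -162918 + 6896*sqrt(2)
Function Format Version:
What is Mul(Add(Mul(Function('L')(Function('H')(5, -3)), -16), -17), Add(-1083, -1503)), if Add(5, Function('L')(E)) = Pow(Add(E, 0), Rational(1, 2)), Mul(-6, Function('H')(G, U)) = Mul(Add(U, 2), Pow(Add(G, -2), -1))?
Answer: Add(-162918, Mul(6896, Pow(2, Rational(1, 2)))) ≈ -1.5317e+5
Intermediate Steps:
Function('H')(G, U) = Mul(Rational(-1, 6), Pow(Add(-2, G), -1), Add(2, U)) (Function('H')(G, U) = Mul(Rational(-1, 6), Mul(Add(U, 2), Pow(Add(G, -2), -1))) = Mul(Rational(-1, 6), Mul(Add(2, U), Pow(Add(-2, G), -1))) = Mul(Rational(-1, 6), Mul(Pow(Add(-2, G), -1), Add(2, U))) = Mul(Rational(-1, 6), Pow(Add(-2, G), -1), Add(2, U)))
Function('L')(E) = Add(-5, Pow(E, Rational(1, 2))) (Function('L')(E) = Add(-5, Pow(Add(E, 0), Rational(1, 2))) = Add(-5, Pow(E, Rational(1, 2))))
Mul(Add(Mul(Function('L')(Function('H')(5, -3)), -16), -17), Add(-1083, -1503)) = Mul(Add(Mul(Add(-5, Pow(Mul(Rational(1, 6), Pow(Add(-2, 5), -1), Add(-2, Mul(-1, -3))), Rational(1, 2))), -16), -17), Add(-1083, -1503)) = Mul(Add(Mul(Add(-5, Pow(Mul(Rational(1, 6), Pow(3, -1), Add(-2, 3)), Rational(1, 2))), -16), -17), -2586) = Mul(Add(Mul(Add(-5, Pow(Mul(Rational(1, 6), Rational(1, 3), 1), Rational(1, 2))), -16), -17), -2586) = Mul(Add(Mul(Add(-5, Pow(Rational(1, 18), Rational(1, 2))), -16), -17), -2586) = Mul(Add(Mul(Add(-5, Mul(Rational(1, 6), Pow(2, Rational(1, 2)))), -16), -17), -2586) = Mul(Add(Add(80, Mul(Rational(-8, 3), Pow(2, Rational(1, 2)))), -17), -2586) = Mul(Add(63, Mul(Rational(-8, 3), Pow(2, Rational(1, 2)))), -2586) = Add(-162918, Mul(6896, Pow(2, Rational(1, 2))))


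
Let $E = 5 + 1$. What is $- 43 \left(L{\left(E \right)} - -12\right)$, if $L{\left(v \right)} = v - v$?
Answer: $-516$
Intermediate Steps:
$E = 6$
$L{\left(v \right)} = 0$
$- 43 \left(L{\left(E \right)} - -12\right) = - 43 \left(0 - -12\right) = - 43 \left(0 + 12\right) = \left(-43\right) 12 = -516$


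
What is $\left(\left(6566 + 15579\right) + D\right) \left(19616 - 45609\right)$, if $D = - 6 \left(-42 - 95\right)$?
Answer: $-596981231$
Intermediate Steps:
$D = 822$ ($D = \left(-6\right) \left(-137\right) = 822$)
$\left(\left(6566 + 15579\right) + D\right) \left(19616 - 45609\right) = \left(\left(6566 + 15579\right) + 822\right) \left(19616 - 45609\right) = \left(22145 + 822\right) \left(19616 - 45609\right) = 22967 \left(-25993\right) = -596981231$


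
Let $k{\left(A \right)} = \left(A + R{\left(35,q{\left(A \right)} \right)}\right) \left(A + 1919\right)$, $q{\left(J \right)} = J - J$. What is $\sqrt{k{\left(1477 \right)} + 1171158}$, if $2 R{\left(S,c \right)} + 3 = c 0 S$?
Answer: $6 \sqrt{171721} \approx 2486.4$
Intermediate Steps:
$q{\left(J \right)} = 0$
$R{\left(S,c \right)} = - \frac{3}{2}$ ($R{\left(S,c \right)} = - \frac{3}{2} + \frac{c 0 S}{2} = - \frac{3}{2} + \frac{0 S}{2} = - \frac{3}{2} + \frac{1}{2} \cdot 0 = - \frac{3}{2} + 0 = - \frac{3}{2}$)
$k{\left(A \right)} = \left(1919 + A\right) \left(- \frac{3}{2} + A\right)$ ($k{\left(A \right)} = \left(A - \frac{3}{2}\right) \left(A + 1919\right) = \left(- \frac{3}{2} + A\right) \left(1919 + A\right) = \left(1919 + A\right) \left(- \frac{3}{2} + A\right)$)
$\sqrt{k{\left(1477 \right)} + 1171158} = \sqrt{\left(- \frac{5757}{2} + 1477^{2} + \frac{3835}{2} \cdot 1477\right) + 1171158} = \sqrt{\left(- \frac{5757}{2} + 2181529 + \frac{5664295}{2}\right) + 1171158} = \sqrt{5010798 + 1171158} = \sqrt{6181956} = 6 \sqrt{171721}$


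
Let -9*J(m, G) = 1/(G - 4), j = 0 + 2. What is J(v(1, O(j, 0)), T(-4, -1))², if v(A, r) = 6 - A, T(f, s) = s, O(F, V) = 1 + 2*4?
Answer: 1/2025 ≈ 0.00049383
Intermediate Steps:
j = 2
O(F, V) = 9 (O(F, V) = 1 + 8 = 9)
J(m, G) = -1/(9*(-4 + G)) (J(m, G) = -1/(9*(G - 4)) = -1/(9*(-4 + G)))
J(v(1, O(j, 0)), T(-4, -1))² = (-1/(-36 + 9*(-1)))² = (-1/(-36 - 9))² = (-1/(-45))² = (-1*(-1/45))² = (1/45)² = 1/2025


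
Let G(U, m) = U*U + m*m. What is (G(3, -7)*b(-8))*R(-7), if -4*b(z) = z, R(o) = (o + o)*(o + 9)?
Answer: -3248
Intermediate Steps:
R(o) = 2*o*(9 + o) (R(o) = (2*o)*(9 + o) = 2*o*(9 + o))
b(z) = -z/4
G(U, m) = U² + m²
(G(3, -7)*b(-8))*R(-7) = ((3² + (-7)²)*(-¼*(-8)))*(2*(-7)*(9 - 7)) = ((9 + 49)*2)*(2*(-7)*2) = (58*2)*(-28) = 116*(-28) = -3248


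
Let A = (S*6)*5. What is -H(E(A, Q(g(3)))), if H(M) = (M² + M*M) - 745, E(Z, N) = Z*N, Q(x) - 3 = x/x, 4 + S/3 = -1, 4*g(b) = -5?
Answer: -6479255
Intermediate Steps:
g(b) = -5/4 (g(b) = (¼)*(-5) = -5/4)
S = -15 (S = -12 + 3*(-1) = -12 - 3 = -15)
A = -450 (A = -15*6*5 = -90*5 = -450)
Q(x) = 4 (Q(x) = 3 + x/x = 3 + 1 = 4)
E(Z, N) = N*Z
H(M) = -745 + 2*M² (H(M) = (M² + M²) - 745 = 2*M² - 745 = -745 + 2*M²)
-H(E(A, Q(g(3)))) = -(-745 + 2*(4*(-450))²) = -(-745 + 2*(-1800)²) = -(-745 + 2*3240000) = -(-745 + 6480000) = -1*6479255 = -6479255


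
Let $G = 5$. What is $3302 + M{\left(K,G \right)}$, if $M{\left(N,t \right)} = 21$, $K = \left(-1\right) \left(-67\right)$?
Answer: $3323$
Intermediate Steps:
$K = 67$
$3302 + M{\left(K,G \right)} = 3302 + 21 = 3323$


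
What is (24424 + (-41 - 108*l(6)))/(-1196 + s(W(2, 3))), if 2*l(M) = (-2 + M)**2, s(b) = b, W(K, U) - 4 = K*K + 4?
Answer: -23519/1184 ≈ -19.864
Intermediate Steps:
W(K, U) = 8 + K**2 (W(K, U) = 4 + (K*K + 4) = 4 + (K**2 + 4) = 4 + (4 + K**2) = 8 + K**2)
l(M) = (-2 + M)**2/2
(24424 + (-41 - 108*l(6)))/(-1196 + s(W(2, 3))) = (24424 + (-41 - 54*(-2 + 6)**2))/(-1196 + (8 + 2**2)) = (24424 + (-41 - 54*4**2))/(-1196 + (8 + 4)) = (24424 + (-41 - 54*16))/(-1196 + 12) = (24424 + (-41 - 108*8))/(-1184) = (24424 + (-41 - 864))*(-1/1184) = (24424 - 905)*(-1/1184) = 23519*(-1/1184) = -23519/1184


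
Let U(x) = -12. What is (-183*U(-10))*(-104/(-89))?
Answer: 228384/89 ≈ 2566.1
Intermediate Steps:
(-183*U(-10))*(-104/(-89)) = (-183*(-12))*(-104/(-89)) = 2196*(-104*(-1/89)) = 2196*(104/89) = 228384/89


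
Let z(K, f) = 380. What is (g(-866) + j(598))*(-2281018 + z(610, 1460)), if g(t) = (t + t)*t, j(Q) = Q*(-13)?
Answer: -3403026624044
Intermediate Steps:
j(Q) = -13*Q
g(t) = 2*t**2 (g(t) = (2*t)*t = 2*t**2)
(g(-866) + j(598))*(-2281018 + z(610, 1460)) = (2*(-866)**2 - 13*598)*(-2281018 + 380) = (2*749956 - 7774)*(-2280638) = (1499912 - 7774)*(-2280638) = 1492138*(-2280638) = -3403026624044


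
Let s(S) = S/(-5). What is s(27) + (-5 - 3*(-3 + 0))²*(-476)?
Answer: -38107/5 ≈ -7621.4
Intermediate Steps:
s(S) = -S/5
s(27) + (-5 - 3*(-3 + 0))²*(-476) = -⅕*27 + (-5 - 3*(-3 + 0))²*(-476) = -27/5 + (-5 - 3*(-3))²*(-476) = -27/5 + (-5 + 9)²*(-476) = -27/5 + 4²*(-476) = -27/5 + 16*(-476) = -27/5 - 7616 = -38107/5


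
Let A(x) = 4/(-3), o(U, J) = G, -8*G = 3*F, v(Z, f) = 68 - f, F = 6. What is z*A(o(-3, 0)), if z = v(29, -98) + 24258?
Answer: -97696/3 ≈ -32565.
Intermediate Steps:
G = -9/4 (G = -3*6/8 = -⅛*18 = -9/4 ≈ -2.2500)
o(U, J) = -9/4
z = 24424 (z = (68 - 1*(-98)) + 24258 = (68 + 98) + 24258 = 166 + 24258 = 24424)
A(x) = -4/3 (A(x) = 4*(-⅓) = -4/3)
z*A(o(-3, 0)) = 24424*(-4/3) = -97696/3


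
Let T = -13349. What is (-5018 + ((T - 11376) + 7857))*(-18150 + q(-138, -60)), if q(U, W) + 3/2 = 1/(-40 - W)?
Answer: 3972626347/10 ≈ 3.9726e+8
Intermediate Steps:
q(U, W) = -3/2 + 1/(-40 - W)
(-5018 + ((T - 11376) + 7857))*(-18150 + q(-138, -60)) = (-5018 + ((-13349 - 11376) + 7857))*(-18150 + (-122 - 3*(-60))/(2*(40 - 60))) = (-5018 + (-24725 + 7857))*(-18150 + (½)*(-122 + 180)/(-20)) = (-5018 - 16868)*(-18150 + (½)*(-1/20)*58) = -21886*(-18150 - 29/20) = -21886*(-363029/20) = 3972626347/10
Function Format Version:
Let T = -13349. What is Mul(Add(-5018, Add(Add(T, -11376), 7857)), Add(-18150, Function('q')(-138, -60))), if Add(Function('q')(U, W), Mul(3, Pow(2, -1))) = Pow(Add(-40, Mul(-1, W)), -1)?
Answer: Rational(3972626347, 10) ≈ 3.9726e+8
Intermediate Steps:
Function('q')(U, W) = Add(Rational(-3, 2), Pow(Add(-40, Mul(-1, W)), -1))
Mul(Add(-5018, Add(Add(T, -11376), 7857)), Add(-18150, Function('q')(-138, -60))) = Mul(Add(-5018, Add(Add(-13349, -11376), 7857)), Add(-18150, Mul(Rational(1, 2), Pow(Add(40, -60), -1), Add(-122, Mul(-3, -60))))) = Mul(Add(-5018, Add(-24725, 7857)), Add(-18150, Mul(Rational(1, 2), Pow(-20, -1), Add(-122, 180)))) = Mul(Add(-5018, -16868), Add(-18150, Mul(Rational(1, 2), Rational(-1, 20), 58))) = Mul(-21886, Add(-18150, Rational(-29, 20))) = Mul(-21886, Rational(-363029, 20)) = Rational(3972626347, 10)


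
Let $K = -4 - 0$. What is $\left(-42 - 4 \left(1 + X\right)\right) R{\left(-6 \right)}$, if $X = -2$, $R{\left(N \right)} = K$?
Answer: $152$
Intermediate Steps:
$K = -4$ ($K = -4 + 0 = -4$)
$R{\left(N \right)} = -4$
$\left(-42 - 4 \left(1 + X\right)\right) R{\left(-6 \right)} = \left(-42 - 4 \left(1 - 2\right)\right) \left(-4\right) = \left(-42 - -4\right) \left(-4\right) = \left(-42 + 4\right) \left(-4\right) = \left(-38\right) \left(-4\right) = 152$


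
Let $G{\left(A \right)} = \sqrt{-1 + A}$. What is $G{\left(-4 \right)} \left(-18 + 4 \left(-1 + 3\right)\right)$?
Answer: $- 10 i \sqrt{5} \approx - 22.361 i$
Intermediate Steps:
$G{\left(-4 \right)} \left(-18 + 4 \left(-1 + 3\right)\right) = \sqrt{-1 - 4} \left(-18 + 4 \left(-1 + 3\right)\right) = \sqrt{-5} \left(-18 + 4 \cdot 2\right) = i \sqrt{5} \left(-18 + 8\right) = i \sqrt{5} \left(-10\right) = - 10 i \sqrt{5}$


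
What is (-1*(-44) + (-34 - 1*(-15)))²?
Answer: 625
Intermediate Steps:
(-1*(-44) + (-34 - 1*(-15)))² = (44 + (-34 + 15))² = (44 - 19)² = 25² = 625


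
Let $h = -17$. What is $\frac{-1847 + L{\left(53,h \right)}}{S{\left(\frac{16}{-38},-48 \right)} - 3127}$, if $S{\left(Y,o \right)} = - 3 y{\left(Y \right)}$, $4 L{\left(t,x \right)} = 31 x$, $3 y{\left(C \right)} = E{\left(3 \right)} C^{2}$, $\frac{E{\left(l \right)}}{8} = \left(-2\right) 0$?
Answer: $\frac{7915}{12508} \approx 0.6328$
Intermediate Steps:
$E{\left(l \right)} = 0$ ($E{\left(l \right)} = 8 \left(\left(-2\right) 0\right) = 8 \cdot 0 = 0$)
$y{\left(C \right)} = 0$ ($y{\left(C \right)} = \frac{0 C^{2}}{3} = \frac{1}{3} \cdot 0 = 0$)
$L{\left(t,x \right)} = \frac{31 x}{4}$
$S{\left(Y,o \right)} = 0$ ($S{\left(Y,o \right)} = \left(-3\right) 0 = 0$)
$\frac{-1847 + L{\left(53,h \right)}}{S{\left(\frac{16}{-38},-48 \right)} - 3127} = \frac{-1847 + \frac{31}{4} \left(-17\right)}{0 - 3127} = \frac{-1847 - \frac{527}{4}}{-3127} = \left(- \frac{7915}{4}\right) \left(- \frac{1}{3127}\right) = \frac{7915}{12508}$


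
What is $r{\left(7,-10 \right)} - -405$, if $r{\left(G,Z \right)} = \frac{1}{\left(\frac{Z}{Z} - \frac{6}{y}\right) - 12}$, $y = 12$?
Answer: $\frac{9313}{23} \approx 404.91$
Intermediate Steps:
$r{\left(G,Z \right)} = - \frac{2}{23}$ ($r{\left(G,Z \right)} = \frac{1}{\left(\frac{Z}{Z} - \frac{6}{12}\right) - 12} = \frac{1}{\left(1 - \frac{1}{2}\right) - 12} = \frac{1}{\frac{1}{2} - 12} = \frac{1}{- \frac{23}{2}} = - \frac{2}{23}$)
$r{\left(7,-10 \right)} - -405 = - \frac{2}{23} - -405 = - \frac{2}{23} + 405 = \frac{9313}{23}$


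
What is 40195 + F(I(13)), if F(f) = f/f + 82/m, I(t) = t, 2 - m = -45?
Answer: 1889294/47 ≈ 40198.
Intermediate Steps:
m = 47 (m = 2 - 1*(-45) = 2 + 45 = 47)
F(f) = 129/47 (F(f) = f/f + 82/47 = 1 + 82*(1/47) = 1 + 82/47 = 129/47)
40195 + F(I(13)) = 40195 + 129/47 = 1889294/47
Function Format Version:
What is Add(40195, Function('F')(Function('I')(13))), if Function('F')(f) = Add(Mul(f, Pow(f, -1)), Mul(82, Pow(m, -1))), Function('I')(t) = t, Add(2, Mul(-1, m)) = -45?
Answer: Rational(1889294, 47) ≈ 40198.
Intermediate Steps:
m = 47 (m = Add(2, Mul(-1, -45)) = Add(2, 45) = 47)
Function('F')(f) = Rational(129, 47) (Function('F')(f) = Add(Mul(f, Pow(f, -1)), Mul(82, Pow(47, -1))) = Add(1, Mul(82, Rational(1, 47))) = Add(1, Rational(82, 47)) = Rational(129, 47))
Add(40195, Function('F')(Function('I')(13))) = Add(40195, Rational(129, 47)) = Rational(1889294, 47)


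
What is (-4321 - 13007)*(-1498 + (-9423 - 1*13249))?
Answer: 418817760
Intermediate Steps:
(-4321 - 13007)*(-1498 + (-9423 - 1*13249)) = -17328*(-1498 + (-9423 - 13249)) = -17328*(-1498 - 22672) = -17328*(-24170) = 418817760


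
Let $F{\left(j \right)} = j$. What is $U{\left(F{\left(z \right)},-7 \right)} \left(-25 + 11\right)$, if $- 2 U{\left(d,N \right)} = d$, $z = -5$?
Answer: $-35$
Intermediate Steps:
$U{\left(d,N \right)} = - \frac{d}{2}$
$U{\left(F{\left(z \right)},-7 \right)} \left(-25 + 11\right) = \left(- \frac{1}{2}\right) \left(-5\right) \left(-25 + 11\right) = \frac{5}{2} \left(-14\right) = -35$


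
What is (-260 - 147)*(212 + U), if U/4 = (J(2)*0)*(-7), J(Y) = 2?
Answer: -86284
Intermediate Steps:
U = 0 (U = 4*((2*0)*(-7)) = 4*(0*(-7)) = 4*0 = 0)
(-260 - 147)*(212 + U) = (-260 - 147)*(212 + 0) = -407*212 = -86284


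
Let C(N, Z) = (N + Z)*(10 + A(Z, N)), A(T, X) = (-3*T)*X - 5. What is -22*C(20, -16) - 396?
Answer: -85316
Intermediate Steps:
A(T, X) = -5 - 3*T*X (A(T, X) = -3*T*X - 5 = -5 - 3*T*X)
C(N, Z) = (5 - 3*N*Z)*(N + Z) (C(N, Z) = (N + Z)*(10 + (-5 - 3*Z*N)) = (N + Z)*(10 + (-5 - 3*N*Z)) = (N + Z)*(5 - 3*N*Z) = (5 - 3*N*Z)*(N + Z))
-22*C(20, -16) - 396 = -22*(5*20 + 5*(-16) - 3*20*(-16)**2 - 3*(-16)*20**2) - 396 = -22*(100 - 80 - 3*20*256 - 3*(-16)*400) - 396 = -22*(100 - 80 - 15360 + 19200) - 396 = -22*3860 - 396 = -84920 - 396 = -85316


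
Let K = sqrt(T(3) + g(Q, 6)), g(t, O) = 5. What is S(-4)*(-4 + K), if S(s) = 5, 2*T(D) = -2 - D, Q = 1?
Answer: -20 + 5*sqrt(10)/2 ≈ -12.094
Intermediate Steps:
T(D) = -1 - D/2 (T(D) = (-2 - D)/2 = -1 - D/2)
K = sqrt(10)/2 (K = sqrt((-1 - 1/2*3) + 5) = sqrt((-1 - 3/2) + 5) = sqrt(-5/2 + 5) = sqrt(5/2) = sqrt(10)/2 ≈ 1.5811)
S(-4)*(-4 + K) = 5*(-4 + sqrt(10)/2) = -20 + 5*sqrt(10)/2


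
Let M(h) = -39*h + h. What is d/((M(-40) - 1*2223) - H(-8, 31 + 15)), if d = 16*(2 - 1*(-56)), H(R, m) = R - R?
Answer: -928/703 ≈ -1.3201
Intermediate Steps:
M(h) = -38*h
H(R, m) = 0
d = 928 (d = 16*(2 + 56) = 16*58 = 928)
d/((M(-40) - 1*2223) - H(-8, 31 + 15)) = 928/((-38*(-40) - 1*2223) - 1*0) = 928/((1520 - 2223) + 0) = 928/(-703 + 0) = 928/(-703) = 928*(-1/703) = -928/703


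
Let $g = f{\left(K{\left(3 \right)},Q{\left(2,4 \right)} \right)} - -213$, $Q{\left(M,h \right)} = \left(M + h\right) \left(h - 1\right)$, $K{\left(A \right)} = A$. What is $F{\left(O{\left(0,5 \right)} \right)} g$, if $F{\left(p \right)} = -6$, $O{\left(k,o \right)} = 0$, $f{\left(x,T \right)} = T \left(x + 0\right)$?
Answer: $-1602$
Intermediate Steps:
$Q{\left(M,h \right)} = \left(-1 + h\right) \left(M + h\right)$ ($Q{\left(M,h \right)} = \left(M + h\right) \left(-1 + h\right) = \left(-1 + h\right) \left(M + h\right)$)
$f{\left(x,T \right)} = T x$
$g = 267$ ($g = \left(4^{2} - 2 - 4 + 2 \cdot 4\right) 3 - -213 = \left(16 - 2 - 4 + 8\right) 3 + 213 = 18 \cdot 3 + 213 = 54 + 213 = 267$)
$F{\left(O{\left(0,5 \right)} \right)} g = \left(-6\right) 267 = -1602$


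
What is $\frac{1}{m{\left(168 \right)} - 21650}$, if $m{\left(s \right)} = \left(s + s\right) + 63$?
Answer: $- \frac{1}{21251} \approx -4.7057 \cdot 10^{-5}$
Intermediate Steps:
$m{\left(s \right)} = 63 + 2 s$ ($m{\left(s \right)} = 2 s + 63 = 63 + 2 s$)
$\frac{1}{m{\left(168 \right)} - 21650} = \frac{1}{\left(63 + 2 \cdot 168\right) - 21650} = \frac{1}{\left(63 + 336\right) - 21650} = \frac{1}{399 - 21650} = \frac{1}{-21251} = - \frac{1}{21251}$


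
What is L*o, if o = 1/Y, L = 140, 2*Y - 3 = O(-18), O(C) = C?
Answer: -56/3 ≈ -18.667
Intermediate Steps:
Y = -15/2 (Y = 3/2 + (1/2)*(-18) = 3/2 - 9 = -15/2 ≈ -7.5000)
o = -2/15 (o = 1/(-15/2) = -2/15 ≈ -0.13333)
L*o = 140*(-2/15) = -56/3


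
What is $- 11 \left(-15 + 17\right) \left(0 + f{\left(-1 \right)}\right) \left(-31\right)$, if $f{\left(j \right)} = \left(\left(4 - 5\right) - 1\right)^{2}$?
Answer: $2728$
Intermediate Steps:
$f{\left(j \right)} = 4$ ($f{\left(j \right)} = \left(-1 - 1\right)^{2} = \left(-2\right)^{2} = 4$)
$- 11 \left(-15 + 17\right) \left(0 + f{\left(-1 \right)}\right) \left(-31\right) = - 11 \left(-15 + 17\right) \left(0 + 4\right) \left(-31\right) = - 11 \cdot 2 \cdot 4 \left(-31\right) = \left(-11\right) 8 \left(-31\right) = \left(-88\right) \left(-31\right) = 2728$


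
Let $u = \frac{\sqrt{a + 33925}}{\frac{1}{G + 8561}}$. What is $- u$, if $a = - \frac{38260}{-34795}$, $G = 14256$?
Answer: $- \frac{22817 \sqrt{1642962328193}}{6959} \approx -4.2027 \cdot 10^{6}$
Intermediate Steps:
$a = \frac{7652}{6959}$ ($a = \left(-38260\right) \left(- \frac{1}{34795}\right) = \frac{7652}{6959} \approx 1.0996$)
$u = \frac{22817 \sqrt{1642962328193}}{6959}$ ($u = \frac{\sqrt{\frac{7652}{6959} + 33925}}{\frac{1}{14256 + 8561}} = \frac{\sqrt{\frac{236091727}{6959}}}{\frac{1}{22817}} = \frac{\sqrt{1642962328193}}{6959} \frac{1}{\frac{1}{22817}} = \frac{\sqrt{1642962328193}}{6959} \cdot 22817 = \frac{22817 \sqrt{1642962328193}}{6959} \approx 4.2027 \cdot 10^{6}$)
$- u = - \frac{22817 \sqrt{1642962328193}}{6959}$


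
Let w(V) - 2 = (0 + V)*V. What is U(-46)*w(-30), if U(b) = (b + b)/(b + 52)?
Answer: -41492/3 ≈ -13831.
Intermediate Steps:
w(V) = 2 + V**2 (w(V) = 2 + (0 + V)*V = 2 + V*V = 2 + V**2)
U(b) = 2*b/(52 + b) (U(b) = (2*b)/(52 + b) = 2*b/(52 + b))
U(-46)*w(-30) = (2*(-46)/(52 - 46))*(2 + (-30)**2) = (2*(-46)/6)*(2 + 900) = (2*(-46)*(1/6))*902 = -46/3*902 = -41492/3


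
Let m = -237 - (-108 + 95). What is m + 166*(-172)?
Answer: -28776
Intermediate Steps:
m = -224 (m = -237 - 1*(-13) = -237 + 13 = -224)
m + 166*(-172) = -224 + 166*(-172) = -224 - 28552 = -28776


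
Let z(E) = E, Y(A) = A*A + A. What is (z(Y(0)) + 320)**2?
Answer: 102400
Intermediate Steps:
Y(A) = A + A**2 (Y(A) = A**2 + A = A + A**2)
(z(Y(0)) + 320)**2 = (0*(1 + 0) + 320)**2 = (0*1 + 320)**2 = (0 + 320)**2 = 320**2 = 102400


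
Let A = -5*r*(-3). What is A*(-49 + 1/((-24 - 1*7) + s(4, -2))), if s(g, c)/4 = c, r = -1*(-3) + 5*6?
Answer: -315480/13 ≈ -24268.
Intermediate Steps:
r = 33 (r = 3 + 30 = 33)
s(g, c) = 4*c
A = 495 (A = -5*33*(-3) = -165*(-3) = 495)
A*(-49 + 1/((-24 - 1*7) + s(4, -2))) = 495*(-49 + 1/((-24 - 1*7) + 4*(-2))) = 495*(-49 + 1/((-24 - 7) - 8)) = 495*(-49 + 1/(-31 - 8)) = 495*(-49 + 1/(-39)) = 495*(-49 - 1/39) = 495*(-1912/39) = -315480/13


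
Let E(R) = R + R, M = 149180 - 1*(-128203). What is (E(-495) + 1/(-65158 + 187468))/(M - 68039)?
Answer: -121086899/25604864640 ≈ -0.0047291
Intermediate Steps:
M = 277383 (M = 149180 + 128203 = 277383)
E(R) = 2*R
(E(-495) + 1/(-65158 + 187468))/(M - 68039) = (2*(-495) + 1/(-65158 + 187468))/(277383 - 68039) = (-990 + 1/122310)/209344 = (-990 + 1/122310)*(1/209344) = -121086899/122310*1/209344 = -121086899/25604864640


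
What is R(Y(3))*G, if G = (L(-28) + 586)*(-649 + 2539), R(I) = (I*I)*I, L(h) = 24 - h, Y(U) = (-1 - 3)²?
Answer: 4939038720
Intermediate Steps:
Y(U) = 16 (Y(U) = (-4)² = 16)
R(I) = I³ (R(I) = I²*I = I³)
G = 1205820 (G = ((24 - 1*(-28)) + 586)*(-649 + 2539) = ((24 + 28) + 586)*1890 = (52 + 586)*1890 = 638*1890 = 1205820)
R(Y(3))*G = 16³*1205820 = 4096*1205820 = 4939038720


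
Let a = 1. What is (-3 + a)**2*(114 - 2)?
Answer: 448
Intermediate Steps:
(-3 + a)**2*(114 - 2) = (-3 + 1)**2*(114 - 2) = (-2)**2*112 = 4*112 = 448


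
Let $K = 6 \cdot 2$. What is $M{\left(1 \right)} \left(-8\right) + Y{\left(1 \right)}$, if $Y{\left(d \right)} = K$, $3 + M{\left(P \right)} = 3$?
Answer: $12$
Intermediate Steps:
$M{\left(P \right)} = 0$ ($M{\left(P \right)} = -3 + 3 = 0$)
$K = 12$
$Y{\left(d \right)} = 12$
$M{\left(1 \right)} \left(-8\right) + Y{\left(1 \right)} = 0 \left(-8\right) + 12 = 0 + 12 = 12$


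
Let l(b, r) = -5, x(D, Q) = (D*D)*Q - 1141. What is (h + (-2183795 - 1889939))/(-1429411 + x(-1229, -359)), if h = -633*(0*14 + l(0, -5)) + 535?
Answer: 4070034/543678871 ≈ 0.0074861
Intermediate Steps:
x(D, Q) = -1141 + Q*D**2 (x(D, Q) = D**2*Q - 1141 = Q*D**2 - 1141 = -1141 + Q*D**2)
h = 3700 (h = -633*(0*14 - 5) + 535 = -633*(0 - 5) + 535 = -633*(-5) + 535 = 3165 + 535 = 3700)
(h + (-2183795 - 1889939))/(-1429411 + x(-1229, -359)) = (3700 + (-2183795 - 1889939))/(-1429411 + (-1141 - 359*(-1229)**2)) = (3700 - 4073734)/(-1429411 + (-1141 - 359*1510441)) = -4070034/(-1429411 + (-1141 - 542248319)) = -4070034/(-1429411 - 542249460) = -4070034/(-543678871) = -4070034*(-1/543678871) = 4070034/543678871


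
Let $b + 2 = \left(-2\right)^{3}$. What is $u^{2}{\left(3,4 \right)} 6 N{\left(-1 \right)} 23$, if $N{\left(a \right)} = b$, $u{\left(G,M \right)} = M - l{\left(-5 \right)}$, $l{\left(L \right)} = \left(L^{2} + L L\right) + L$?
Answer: $-2319780$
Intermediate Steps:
$l{\left(L \right)} = L + 2 L^{2}$ ($l{\left(L \right)} = \left(L^{2} + L^{2}\right) + L = 2 L^{2} + L = L + 2 L^{2}$)
$u{\left(G,M \right)} = -45 + M$ ($u{\left(G,M \right)} = M - - 5 \left(1 + 2 \left(-5\right)\right) = M - - 5 \left(1 - 10\right) = M - \left(-5\right) \left(-9\right) = M - 45 = -45 + M$)
$b = -10$ ($b = -2 + \left(-2\right)^{3} = -2 - 8 = -10$)
$N{\left(a \right)} = -10$
$u^{2}{\left(3,4 \right)} 6 N{\left(-1 \right)} 23 = \left(-45 + 4\right)^{2} \cdot 6 \left(-10\right) 23 = \left(-41\right)^{2} \left(\left(-60\right) 23\right) = 1681 \left(-1380\right) = -2319780$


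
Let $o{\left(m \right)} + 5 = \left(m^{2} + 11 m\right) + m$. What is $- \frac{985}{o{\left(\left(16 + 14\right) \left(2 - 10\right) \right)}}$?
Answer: $- \frac{197}{10943} \approx -0.018002$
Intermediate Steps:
$o{\left(m \right)} = -5 + m^{2} + 12 m$ ($o{\left(m \right)} = -5 + \left(\left(m^{2} + 11 m\right) + m\right) = -5 + \left(m^{2} + 12 m\right) = -5 + m^{2} + 12 m$)
$- \frac{985}{o{\left(\left(16 + 14\right) \left(2 - 10\right) \right)}} = - \frac{985}{-5 + \left(\left(16 + 14\right) \left(2 - 10\right)\right)^{2} + 12 \left(16 + 14\right) \left(2 - 10\right)} = - \frac{985}{-5 + \left(30 \left(-8\right)\right)^{2} + 12 \cdot 30 \left(-8\right)} = - \frac{985}{-5 + \left(-240\right)^{2} + 12 \left(-240\right)} = - \frac{985}{-5 + 57600 - 2880} = - \frac{985}{54715} = \left(-985\right) \frac{1}{54715} = - \frac{197}{10943}$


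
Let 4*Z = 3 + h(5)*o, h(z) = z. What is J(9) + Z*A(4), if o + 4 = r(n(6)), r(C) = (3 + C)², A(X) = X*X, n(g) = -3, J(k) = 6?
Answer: -62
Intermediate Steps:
A(X) = X²
o = -4 (o = -4 + (3 - 3)² = -4 + 0² = -4 + 0 = -4)
Z = -17/4 (Z = (3 + 5*(-4))/4 = (3 - 20)/4 = (¼)*(-17) = -17/4 ≈ -4.2500)
J(9) + Z*A(4) = 6 - 17/4*4² = 6 - 17/4*16 = 6 - 68 = -62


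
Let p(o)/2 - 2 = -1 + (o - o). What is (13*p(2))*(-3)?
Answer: -78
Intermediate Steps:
p(o) = 2 (p(o) = 4 + 2*(-1 + (o - o)) = 4 + 2*(-1 + 0) = 4 + 2*(-1) = 4 - 2 = 2)
(13*p(2))*(-3) = (13*2)*(-3) = 26*(-3) = -78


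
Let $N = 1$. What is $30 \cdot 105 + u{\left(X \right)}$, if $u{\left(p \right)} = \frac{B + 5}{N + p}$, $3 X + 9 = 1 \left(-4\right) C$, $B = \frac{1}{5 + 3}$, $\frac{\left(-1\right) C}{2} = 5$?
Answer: $\frac{856923}{272} \approx 3150.5$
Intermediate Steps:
$C = -10$ ($C = \left(-2\right) 5 = -10$)
$B = \frac{1}{8} \approx 0.125$
$X = \frac{31}{3}$ ($X = -3 + \frac{1 \left(-4\right) \left(-10\right)}{3} = -3 + \frac{\left(-4\right) \left(-10\right)}{3} = -3 + \frac{1}{3} \cdot 40 = -3 + \frac{40}{3} = \frac{31}{3} \approx 10.333$)
$u{\left(p \right)} = \frac{41}{8 \left(1 + p\right)}$ ($u{\left(p \right)} = \frac{\frac{1}{8} + 5}{1 + p} = \frac{41}{8 \left(1 + p\right)}$)
$30 \cdot 105 + u{\left(X \right)} = 30 \cdot 105 + \frac{41}{8 \left(1 + \frac{31}{3}\right)} = 3150 + \frac{41}{8 \cdot \frac{34}{3}} = 3150 + \frac{41}{8} \cdot \frac{3}{34} = 3150 + \frac{123}{272} = \frac{856923}{272}$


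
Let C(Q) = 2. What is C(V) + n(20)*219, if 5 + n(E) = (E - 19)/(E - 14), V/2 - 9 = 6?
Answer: -2113/2 ≈ -1056.5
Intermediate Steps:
V = 30 (V = 18 + 2*6 = 18 + 12 = 30)
n(E) = -5 + (-19 + E)/(-14 + E) (n(E) = -5 + (E - 19)/(E - 14) = -5 + (-19 + E)/(-14 + E))
C(V) + n(20)*219 = 2 + ((51 - 4*20)/(-14 + 20))*219 = 2 + ((51 - 80)/6)*219 = 2 + ((⅙)*(-29))*219 = 2 - 29/6*219 = 2 - 2117/2 = -2113/2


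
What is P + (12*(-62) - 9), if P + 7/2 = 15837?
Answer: 30161/2 ≈ 15081.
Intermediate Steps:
P = 31667/2 (P = -7/2 + 15837 = 31667/2 ≈ 15834.)
P + (12*(-62) - 9) = 31667/2 + (12*(-62) - 9) = 31667/2 + (-744 - 9) = 31667/2 - 753 = 30161/2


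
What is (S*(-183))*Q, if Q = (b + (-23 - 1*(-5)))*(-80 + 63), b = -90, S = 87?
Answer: -29230956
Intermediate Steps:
Q = 1836 (Q = (-90 + (-23 - 1*(-5)))*(-80 + 63) = (-90 + (-23 + 5))*(-17) = (-90 - 18)*(-17) = -108*(-17) = 1836)
(S*(-183))*Q = (87*(-183))*1836 = -15921*1836 = -29230956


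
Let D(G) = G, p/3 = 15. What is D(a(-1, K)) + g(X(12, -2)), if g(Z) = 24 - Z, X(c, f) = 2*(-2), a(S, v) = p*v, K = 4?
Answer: 208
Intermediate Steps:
p = 45 (p = 3*15 = 45)
a(S, v) = 45*v
X(c, f) = -4
D(a(-1, K)) + g(X(12, -2)) = 45*4 + (24 - 1*(-4)) = 180 + (24 + 4) = 180 + 28 = 208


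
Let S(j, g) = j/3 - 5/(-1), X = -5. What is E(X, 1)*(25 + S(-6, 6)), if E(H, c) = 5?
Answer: 140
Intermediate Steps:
S(j, g) = 5 + j/3 (S(j, g) = j*(⅓) - 5*(-1) = j/3 + 5 = 5 + j/3)
E(X, 1)*(25 + S(-6, 6)) = 5*(25 + (5 + (⅓)*(-6))) = 5*(25 + (5 - 2)) = 5*(25 + 3) = 5*28 = 140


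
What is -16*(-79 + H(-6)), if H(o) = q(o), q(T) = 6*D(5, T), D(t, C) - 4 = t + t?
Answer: -80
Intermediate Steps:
D(t, C) = 4 + 2*t (D(t, C) = 4 + (t + t) = 4 + 2*t)
q(T) = 84 (q(T) = 6*(4 + 2*5) = 6*(4 + 10) = 6*14 = 84)
H(o) = 84
-16*(-79 + H(-6)) = -16*(-79 + 84) = -16*5 = -80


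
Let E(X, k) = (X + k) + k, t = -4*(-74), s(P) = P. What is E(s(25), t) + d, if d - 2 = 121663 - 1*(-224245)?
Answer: 346527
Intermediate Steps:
t = 296
d = 345910 (d = 2 + (121663 - 1*(-224245)) = 2 + (121663 + 224245) = 2 + 345908 = 345910)
E(X, k) = X + 2*k
E(s(25), t) + d = (25 + 2*296) + 345910 = (25 + 592) + 345910 = 617 + 345910 = 346527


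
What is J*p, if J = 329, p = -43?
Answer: -14147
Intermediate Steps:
J*p = 329*(-43) = -14147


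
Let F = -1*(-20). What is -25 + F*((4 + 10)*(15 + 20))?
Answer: 9775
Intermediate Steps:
F = 20
-25 + F*((4 + 10)*(15 + 20)) = -25 + 20*((4 + 10)*(15 + 20)) = -25 + 20*(14*35) = -25 + 20*490 = -25 + 9800 = 9775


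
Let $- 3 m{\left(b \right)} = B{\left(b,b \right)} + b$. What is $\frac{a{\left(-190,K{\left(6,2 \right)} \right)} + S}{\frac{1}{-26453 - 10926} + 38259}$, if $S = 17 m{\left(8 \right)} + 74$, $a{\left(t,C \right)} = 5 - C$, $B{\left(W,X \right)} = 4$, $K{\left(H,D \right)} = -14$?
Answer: $\frac{186895}{286016632} \approx 0.00065344$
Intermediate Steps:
$m{\left(b \right)} = - \frac{4}{3} - \frac{b}{3}$ ($m{\left(b \right)} = - \frac{4 + b}{3} = - \frac{4}{3} - \frac{b}{3}$)
$S = 6$ ($S = 17 \left(- \frac{4}{3} - \frac{8}{3}\right) + 74 = 17 \left(-4\right) + 74 = -68 + 74 = 6$)
$\frac{a{\left(-190,K{\left(6,2 \right)} \right)} + S}{\frac{1}{-26453 - 10926} + 38259} = \frac{\left(5 - -14\right) + 6}{\frac{1}{-26453 - 10926} + 38259} = \frac{\left(5 + 14\right) + 6}{\frac{1}{-37379} + 38259} = \frac{19 + 6}{- \frac{1}{37379} + 38259} = \frac{25}{\frac{1430083160}{37379}} = 25 \cdot \frac{37379}{1430083160} = \frac{186895}{286016632}$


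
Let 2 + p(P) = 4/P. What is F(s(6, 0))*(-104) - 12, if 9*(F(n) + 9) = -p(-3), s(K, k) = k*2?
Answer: 23908/27 ≈ 885.48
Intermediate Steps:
s(K, k) = 2*k
p(P) = -2 + 4/P
F(n) = -233/27 (F(n) = -9 + (-(-2 + 4/(-3)))/9 = -9 + (-(-2 + 4*(-⅓)))/9 = -9 + (-(-2 - 4/3))/9 = -9 + (-1*(-10/3))/9 = -9 + (⅑)*(10/3) = -9 + 10/27 = -233/27)
F(s(6, 0))*(-104) - 12 = -233/27*(-104) - 12 = 24232/27 - 12 = 23908/27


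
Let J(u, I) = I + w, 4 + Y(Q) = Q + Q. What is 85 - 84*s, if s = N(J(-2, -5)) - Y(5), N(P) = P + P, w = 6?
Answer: 421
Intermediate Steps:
Y(Q) = -4 + 2*Q (Y(Q) = -4 + (Q + Q) = -4 + 2*Q)
J(u, I) = 6 + I (J(u, I) = I + 6 = 6 + I)
N(P) = 2*P
s = -4 (s = 2*(6 - 5) - (-4 + 2*5) = 2*1 - (-4 + 10) = 2 - 1*6 = 2 - 6 = -4)
85 - 84*s = 85 - 84*(-4) = 85 + 336 = 421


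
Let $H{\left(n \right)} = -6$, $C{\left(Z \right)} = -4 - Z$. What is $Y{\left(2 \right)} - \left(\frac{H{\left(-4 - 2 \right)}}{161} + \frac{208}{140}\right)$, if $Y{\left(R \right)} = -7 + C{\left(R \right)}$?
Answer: $- \frac{11631}{805} \approx -14.448$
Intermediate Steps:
$Y{\left(R \right)} = -11 - R$ ($Y{\left(R \right)} = -7 - \left(4 + R\right) = -11 - R$)
$Y{\left(2 \right)} - \left(\frac{H{\left(-4 - 2 \right)}}{161} + \frac{208}{140}\right) = \left(-11 - 2\right) - \left(- \frac{6}{161} + \frac{208}{140}\right) = \left(-11 - 2\right) - \left(\left(-6\right) \frac{1}{161} + 208 \cdot \frac{1}{140}\right) = -13 - \left(- \frac{6}{161} + \frac{52}{35}\right) = -13 - \frac{1166}{805} = - \frac{11631}{805}$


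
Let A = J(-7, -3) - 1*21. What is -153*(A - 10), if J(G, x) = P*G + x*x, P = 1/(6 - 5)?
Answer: 4437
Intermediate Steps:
P = 1 (P = 1/1 = 1)
J(G, x) = G + x² (J(G, x) = 1*G + x*x = G + x²)
A = -19 (A = (-7 + (-3)²) - 1*21 = (-7 + 9) - 21 = 2 - 21 = -19)
-153*(A - 10) = -153*(-19 - 10) = -153*(-29) = 4437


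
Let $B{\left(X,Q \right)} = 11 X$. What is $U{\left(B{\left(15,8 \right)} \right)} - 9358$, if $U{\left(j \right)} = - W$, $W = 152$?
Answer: $-9510$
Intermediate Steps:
$U{\left(j \right)} = -152$ ($U{\left(j \right)} = \left(-1\right) 152 = -152$)
$U{\left(B{\left(15,8 \right)} \right)} - 9358 = -152 - 9358 = -9510$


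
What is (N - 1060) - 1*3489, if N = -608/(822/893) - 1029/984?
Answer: -702425381/134808 ≈ -5210.6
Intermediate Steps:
N = -89183789/134808 (N = -608/(822*(1/893)) - 1029*1/984 = -608/822/893 - 343/328 = -608*893/822 - 343/328 = -271472/411 - 343/328 = -89183789/134808 ≈ -661.56)
(N - 1060) - 1*3489 = (-89183789/134808 - 1060) - 1*3489 = -232080269/134808 - 3489 = -702425381/134808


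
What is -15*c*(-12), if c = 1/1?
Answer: 180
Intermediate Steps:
c = 1
-15*c*(-12) = -15*1*(-12) = -15*(-12) = 180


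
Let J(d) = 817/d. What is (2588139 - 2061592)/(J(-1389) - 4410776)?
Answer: -731373783/6126568681 ≈ -0.11938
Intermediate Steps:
(2588139 - 2061592)/(J(-1389) - 4410776) = (2588139 - 2061592)/(817/(-1389) - 4410776) = 526547/(817*(-1/1389) - 4410776) = 526547/(-817/1389 - 4410776) = 526547/(-6126568681/1389) = 526547*(-1389/6126568681) = -731373783/6126568681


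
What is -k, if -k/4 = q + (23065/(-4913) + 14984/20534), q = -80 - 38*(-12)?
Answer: 75064422948/50441771 ≈ 1488.1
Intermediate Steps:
q = 376 (q = -80 + 456 = 376)
k = -75064422948/50441771 (k = -4*(376 + (23065/(-4913) + 14984/20534)) = -4*(376 + (23065*(-1/4913) + 14984*(1/20534))) = -4*(376 + (-23065/4913 + 7492/10267)) = -4*(376 - 200000159/50441771) = -4*18766105737/50441771 = -75064422948/50441771 ≈ -1488.1)
-k = -1*(-75064422948/50441771) = 75064422948/50441771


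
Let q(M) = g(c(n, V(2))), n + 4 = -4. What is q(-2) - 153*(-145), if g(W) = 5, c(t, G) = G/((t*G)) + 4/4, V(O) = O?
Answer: 22190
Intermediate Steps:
n = -8 (n = -4 - 4 = -8)
c(t, G) = 1 + 1/t (c(t, G) = G/((G*t)) + 4*(1/4) = G*(1/(G*t)) + 1 = 1/t + 1 = 1 + 1/t)
q(M) = 5
q(-2) - 153*(-145) = 5 - 153*(-145) = 5 + 22185 = 22190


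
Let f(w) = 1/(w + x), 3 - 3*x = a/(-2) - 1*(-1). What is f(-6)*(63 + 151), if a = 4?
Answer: -321/7 ≈ -45.857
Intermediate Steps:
x = 4/3 (x = 1 - (4/(-2) - 1*(-1))/3 = 1 - (4*(-½) + 1)/3 = 1 - (-2 + 1)/3 = 1 - ⅓*(-1) = 1 + ⅓ = 4/3 ≈ 1.3333)
f(w) = 1/(4/3 + w) (f(w) = 1/(w + 4/3) = 1/(4/3 + w))
f(-6)*(63 + 151) = (3/(4 + 3*(-6)))*(63 + 151) = (3/(4 - 18))*214 = (3/(-14))*214 = (3*(-1/14))*214 = -3/14*214 = -321/7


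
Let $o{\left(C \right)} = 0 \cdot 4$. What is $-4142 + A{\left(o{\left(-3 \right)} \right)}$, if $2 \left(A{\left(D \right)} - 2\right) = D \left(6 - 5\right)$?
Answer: $-4140$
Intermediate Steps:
$o{\left(C \right)} = 0$
$A{\left(D \right)} = 2 + \frac{D}{2}$ ($A{\left(D \right)} = 2 + \frac{D \left(6 - 5\right)}{2} = 2 + \frac{D 1}{2} = 2 + \frac{D}{2}$)
$-4142 + A{\left(o{\left(-3 \right)} \right)} = -4142 + \left(2 + \frac{1}{2} \cdot 0\right) = -4142 + \left(2 + 0\right) = -4142 + 2 = -4140$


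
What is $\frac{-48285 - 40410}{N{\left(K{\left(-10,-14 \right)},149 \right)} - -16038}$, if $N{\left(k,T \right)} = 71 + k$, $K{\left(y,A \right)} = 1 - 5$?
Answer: $- \frac{17739}{3221} \approx -5.5073$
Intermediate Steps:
$K{\left(y,A \right)} = -4$
$\frac{-48285 - 40410}{N{\left(K{\left(-10,-14 \right)},149 \right)} - -16038} = \frac{-48285 - 40410}{\left(71 - 4\right) - -16038} = - \frac{88695}{67 + 16038} = - \frac{88695}{16105} = \left(-88695\right) \frac{1}{16105} = - \frac{17739}{3221}$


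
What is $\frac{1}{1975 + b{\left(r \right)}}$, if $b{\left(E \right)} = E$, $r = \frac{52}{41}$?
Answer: $\frac{41}{81027} \approx 0.000506$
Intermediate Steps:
$r = \frac{52}{41}$ ($r = 52 \cdot \frac{1}{41} = \frac{52}{41} \approx 1.2683$)
$\frac{1}{1975 + b{\left(r \right)}} = \frac{1}{1975 + \frac{52}{41}} = \frac{1}{\frac{81027}{41}} = \frac{41}{81027}$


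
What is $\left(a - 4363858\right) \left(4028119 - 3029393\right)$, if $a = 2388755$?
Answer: $-1972586718778$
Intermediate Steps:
$\left(a - 4363858\right) \left(4028119 - 3029393\right) = \left(2388755 - 4363858\right) \left(4028119 - 3029393\right) = \left(-1975103\right) 998726 = -1972586718778$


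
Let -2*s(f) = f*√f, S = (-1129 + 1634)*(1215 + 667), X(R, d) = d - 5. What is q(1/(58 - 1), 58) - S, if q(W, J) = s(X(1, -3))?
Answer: -950410 + 8*I*√2 ≈ -9.5041e+5 + 11.314*I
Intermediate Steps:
X(R, d) = -5 + d
S = 950410 (S = 505*1882 = 950410)
s(f) = -f^(3/2)/2 (s(f) = -f*√f/2 = -f^(3/2)/2)
q(W, J) = 8*I*√2 (q(W, J) = -(-5 - 3)^(3/2)/2 = -(-8)*I*√2 = 8*I*√2)
q(1/(58 - 1), 58) - S = 8*I*√2 - 1*950410 = 8*I*√2 - 950410 = -950410 + 8*I*√2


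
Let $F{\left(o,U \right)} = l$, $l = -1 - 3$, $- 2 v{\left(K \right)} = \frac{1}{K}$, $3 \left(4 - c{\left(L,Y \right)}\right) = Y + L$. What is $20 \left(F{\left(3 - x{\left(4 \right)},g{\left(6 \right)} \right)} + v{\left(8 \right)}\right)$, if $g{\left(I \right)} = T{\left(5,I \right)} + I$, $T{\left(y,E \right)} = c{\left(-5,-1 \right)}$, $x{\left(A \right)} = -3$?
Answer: $- \frac{325}{4} \approx -81.25$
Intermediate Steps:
$c{\left(L,Y \right)} = 4 - \frac{L}{3} - \frac{Y}{3}$ ($c{\left(L,Y \right)} = 4 - \frac{Y + L}{3} = 4 - \frac{L + Y}{3} = 4 - \left(\frac{L}{3} + \frac{Y}{3}\right) = 4 - \frac{L}{3} - \frac{Y}{3}$)
$T{\left(y,E \right)} = 6$ ($T{\left(y,E \right)} = 4 - - \frac{5}{3} - - \frac{1}{3} = 4 + \frac{5}{3} + \frac{1}{3} = 6$)
$v{\left(K \right)} = - \frac{1}{2 K}$
$l = -4$
$g{\left(I \right)} = 6 + I$
$F{\left(o,U \right)} = -4$
$20 \left(F{\left(3 - x{\left(4 \right)},g{\left(6 \right)} \right)} + v{\left(8 \right)}\right) = 20 \left(-4 - \frac{1}{2 \cdot 8}\right) = 20 \left(-4 - \frac{1}{16}\right) = 20 \left(- \frac{65}{16}\right) = - \frac{325}{4}$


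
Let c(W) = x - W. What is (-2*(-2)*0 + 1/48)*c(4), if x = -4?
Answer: -⅙ ≈ -0.16667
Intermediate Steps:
c(W) = -4 - W
(-2*(-2)*0 + 1/48)*c(4) = (-2*(-2)*0 + 1/48)*(-4 - 1*4) = (4*0 + 1/48)*(-4 - 4) = (0 + 1/48)*(-8) = (1/48)*(-8) = -⅙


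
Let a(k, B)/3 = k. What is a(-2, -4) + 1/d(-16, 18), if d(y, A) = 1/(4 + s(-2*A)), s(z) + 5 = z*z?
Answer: 1289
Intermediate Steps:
a(k, B) = 3*k
s(z) = -5 + z² (s(z) = -5 + z*z = -5 + z²)
d(y, A) = 1/(-1 + 4*A²) (d(y, A) = 1/(4 + (-5 + (-2*A)²)) = 1/(4 + (-5 + 4*A²)) = 1/(-1 + 4*A²))
a(-2, -4) + 1/d(-16, 18) = 3*(-2) + 1/(1/(-1 + 4*18²)) = -6 + 1/(1/(-1 + 4*324)) = -6 + 1/(1/(-1 + 1296)) = -6 + 1/(1/1295) = -6 + 1295 = 1289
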